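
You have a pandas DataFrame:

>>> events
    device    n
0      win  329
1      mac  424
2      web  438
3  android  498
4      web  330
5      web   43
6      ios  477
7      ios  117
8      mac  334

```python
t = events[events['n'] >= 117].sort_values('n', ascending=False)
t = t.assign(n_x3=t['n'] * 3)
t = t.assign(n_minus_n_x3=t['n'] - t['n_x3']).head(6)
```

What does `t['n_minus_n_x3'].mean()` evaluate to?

filter rows where n >= 117:
    device    n
0      win  329
1      mac  424
2      web  438
3  android  498
4      web  330
6      ios  477
7      ios  117
8      mac  334
sort by n descending:
    device    n
3  android  498
6      ios  477
2      web  438
1      mac  424
8      mac  334
4      web  330
0      win  329
7      ios  117
add column n_x3 = t['n'] * 3:
    device    n  n_x3
3  android  498  1494
6      ios  477  1431
2      web  438  1314
1      mac  424  1272
8      mac  334  1002
4      web  330   990
0      win  329   987
7      ios  117   351
add column n_minus_n_x3 = t['n'] - t['n_x3']:
    device    n  n_x3  n_minus_n_x3
3  android  498  1494          -996
6      ios  477  1431          -954
2      web  438  1314          -876
1      mac  424  1272          -848
8      mac  334  1002          -668
4      web  330   990          -660
0      win  329   987          -658
7      ios  117   351          -234
take first 6 rows:
    device    n  n_x3  n_minus_n_x3
3  android  498  1494          -996
6      ios  477  1431          -954
2      web  438  1314          -876
1      mac  424  1272          -848
8      mac  334  1002          -668
4      web  330   990          -660

-833.666666667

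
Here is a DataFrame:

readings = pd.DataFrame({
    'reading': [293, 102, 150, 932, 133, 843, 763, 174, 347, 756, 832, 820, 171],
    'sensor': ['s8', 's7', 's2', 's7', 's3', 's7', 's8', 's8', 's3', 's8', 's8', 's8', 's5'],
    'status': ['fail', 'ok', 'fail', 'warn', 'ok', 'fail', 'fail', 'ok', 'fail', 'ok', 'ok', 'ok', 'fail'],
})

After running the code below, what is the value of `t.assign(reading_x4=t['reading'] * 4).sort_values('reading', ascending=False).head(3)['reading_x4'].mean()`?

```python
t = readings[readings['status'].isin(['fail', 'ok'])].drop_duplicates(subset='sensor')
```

filter rows where status in ['fail', 'ok']:
    reading sensor status
0       293     s8   fail
1       102     s7     ok
2       150     s2   fail
4       133     s3     ok
5       843     s7   fail
6       763     s8   fail
7       174     s8     ok
8       347     s3   fail
9       756     s8     ok
10      832     s8     ok
11      820     s8     ok
12      171     s5   fail
drop duplicate sensor (keep=first):
    reading sensor status
0       293     s8   fail
1       102     s7     ok
2       150     s2   fail
4       133     s3     ok
12      171     s5   fail
add column reading_x4 = t['reading'] * 4:
    reading sensor status  reading_x4
0       293     s8   fail        1172
1       102     s7     ok         408
2       150     s2   fail         600
4       133     s3     ok         532
12      171     s5   fail         684
sort by reading descending:
    reading sensor status  reading_x4
0       293     s8   fail        1172
12      171     s5   fail         684
2       150     s2   fail         600
4       133     s3     ok         532
1       102     s7     ok         408
take first 3 rows:
    reading sensor status  reading_x4
0       293     s8   fail        1172
12      171     s5   fail         684
2       150     s2   fail         600
mean of column 'reading_x4' → 818.666666667

818.666666667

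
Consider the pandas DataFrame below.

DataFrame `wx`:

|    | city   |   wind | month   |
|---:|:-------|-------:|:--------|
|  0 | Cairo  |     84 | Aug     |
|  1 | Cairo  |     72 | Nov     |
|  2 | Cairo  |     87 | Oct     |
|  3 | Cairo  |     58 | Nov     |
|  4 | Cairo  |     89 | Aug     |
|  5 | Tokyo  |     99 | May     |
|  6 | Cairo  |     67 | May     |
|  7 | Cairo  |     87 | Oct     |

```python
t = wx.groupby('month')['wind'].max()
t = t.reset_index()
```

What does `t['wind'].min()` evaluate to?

72

group by month, max of wind:
month
Aug    89
May    99
Nov    72
Oct    87
Name: wind, dtype: int64
reset_index():
  month  wind
0   Aug    89
1   May    99
2   Nov    72
3   Oct    87
Hence 72.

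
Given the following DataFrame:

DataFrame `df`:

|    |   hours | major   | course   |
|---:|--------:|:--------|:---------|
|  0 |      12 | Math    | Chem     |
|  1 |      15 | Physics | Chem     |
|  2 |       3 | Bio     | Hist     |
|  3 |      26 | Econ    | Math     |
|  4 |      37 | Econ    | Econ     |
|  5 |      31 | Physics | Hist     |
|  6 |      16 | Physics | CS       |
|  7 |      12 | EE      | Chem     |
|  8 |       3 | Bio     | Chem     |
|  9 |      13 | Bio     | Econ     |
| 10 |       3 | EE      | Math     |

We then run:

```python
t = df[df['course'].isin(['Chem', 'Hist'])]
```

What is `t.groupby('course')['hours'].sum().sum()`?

filter rows where course in ['Chem', 'Hist']:
   hours    major course
0     12     Math   Chem
1     15  Physics   Chem
2      3      Bio   Hist
5     31  Physics   Hist
7     12       EE   Chem
8      3      Bio   Chem
group by course, sum of hours:
course
Chem    42
Hist    34
Name: hours, dtype: int64
Hence 76.

76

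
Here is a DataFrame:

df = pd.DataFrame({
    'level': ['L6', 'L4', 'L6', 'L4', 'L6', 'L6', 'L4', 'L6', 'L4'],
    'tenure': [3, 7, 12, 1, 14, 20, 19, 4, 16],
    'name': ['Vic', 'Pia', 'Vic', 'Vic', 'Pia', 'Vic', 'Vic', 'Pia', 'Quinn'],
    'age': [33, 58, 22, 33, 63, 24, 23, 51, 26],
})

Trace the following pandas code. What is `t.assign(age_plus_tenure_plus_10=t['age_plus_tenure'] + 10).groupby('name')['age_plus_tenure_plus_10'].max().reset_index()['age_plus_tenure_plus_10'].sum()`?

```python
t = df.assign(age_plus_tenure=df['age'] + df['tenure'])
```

add column age_plus_tenure = df['age'] + df['tenure']:
  level  tenure   name  age  age_plus_tenure
0    L6       3    Vic   33               36
1    L4       7    Pia   58               65
2    L6      12    Vic   22               34
3    L4       1    Vic   33               34
4    L6      14    Pia   63               77
5    L6      20    Vic   24               44
6    L4      19    Vic   23               42
7    L6       4    Pia   51               55
8    L4      16  Quinn   26               42
add column age_plus_tenure_plus_10 = t['age_plus_tenure'] + 10:
  level  tenure   name  age  age_plus_tenure  age_plus_tenure_plus_10
0    L6       3    Vic   33               36                       46
1    L4       7    Pia   58               65                       75
2    L6      12    Vic   22               34                       44
3    L4       1    Vic   33               34                       44
4    L6      14    Pia   63               77                       87
5    L6      20    Vic   24               44                       54
6    L4      19    Vic   23               42                       52
7    L6       4    Pia   51               55                       65
8    L4      16  Quinn   26               42                       52
group by name, max of age_plus_tenure_plus_10:
name
Pia      87
Quinn    52
Vic      54
Name: age_plus_tenure_plus_10, dtype: int64
reset_index():
    name  age_plus_tenure_plus_10
0    Pia                       87
1  Quinn                       52
2    Vic                       54
Finally, sum of column 'age_plus_tenure_plus_10' = 193.

193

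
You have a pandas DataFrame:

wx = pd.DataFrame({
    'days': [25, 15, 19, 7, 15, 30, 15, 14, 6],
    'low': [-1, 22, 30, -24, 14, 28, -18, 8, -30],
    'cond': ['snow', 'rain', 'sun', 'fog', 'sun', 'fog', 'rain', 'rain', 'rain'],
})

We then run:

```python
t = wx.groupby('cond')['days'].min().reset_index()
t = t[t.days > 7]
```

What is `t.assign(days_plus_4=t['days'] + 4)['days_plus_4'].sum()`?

48

group by cond, min of days:
cond
fog      7
rain     6
snow    25
sun     15
Name: days, dtype: int64
reset_index():
   cond  days
0   fog     7
1  rain     6
2  snow    25
3   sun    15
filter rows where days > 7:
   cond  days
2  snow    25
3   sun    15
add column days_plus_4 = t['days'] + 4:
   cond  days  days_plus_4
2  snow    25           29
3   sun    15           19
Hence 48.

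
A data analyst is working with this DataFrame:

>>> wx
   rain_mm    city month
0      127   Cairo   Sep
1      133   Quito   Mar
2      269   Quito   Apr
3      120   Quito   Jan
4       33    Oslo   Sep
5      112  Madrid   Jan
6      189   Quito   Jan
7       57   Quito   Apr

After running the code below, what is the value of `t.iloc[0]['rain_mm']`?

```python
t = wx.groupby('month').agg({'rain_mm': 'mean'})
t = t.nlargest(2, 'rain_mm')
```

group by month, mean of rain_mm:
          rain_mm
month            
Apr    163.000000
Jan    140.333333
Mar    133.000000
Sep     80.000000
take 2 rows with largest rain_mm:
          rain_mm
month            
Apr    163.000000
Jan    140.333333
So iloc[0]['rain_mm'] = 163.0.

163.0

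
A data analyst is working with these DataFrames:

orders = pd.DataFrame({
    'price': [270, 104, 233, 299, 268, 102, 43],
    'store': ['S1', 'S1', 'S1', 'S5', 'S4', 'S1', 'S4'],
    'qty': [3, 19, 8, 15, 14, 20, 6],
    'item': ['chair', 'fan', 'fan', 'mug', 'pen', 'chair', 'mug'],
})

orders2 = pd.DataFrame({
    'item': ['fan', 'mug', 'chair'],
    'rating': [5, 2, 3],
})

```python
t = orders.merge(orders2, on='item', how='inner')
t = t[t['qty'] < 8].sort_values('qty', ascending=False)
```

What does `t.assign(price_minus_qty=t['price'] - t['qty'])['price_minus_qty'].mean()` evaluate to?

152.0

merge on 'item' (how='inner') → 6 rows:
   price store  qty   item  rating
0    270    S1    3  chair       3
1    104    S1   19    fan       5
2    233    S1    8    fan       5
3    299    S5   15    mug       2
4    102    S1   20  chair       3
5     43    S4    6    mug       2
filter rows where qty < 8:
   price store  qty   item  rating
0    270    S1    3  chair       3
5     43    S4    6    mug       2
sort by qty descending:
   price store  qty   item  rating
5     43    S4    6    mug       2
0    270    S1    3  chair       3
add column price_minus_qty = t['price'] - t['qty']:
   price store  qty   item  rating  price_minus_qty
5     43    S4    6    mug       2               37
0    270    S1    3  chair       3              267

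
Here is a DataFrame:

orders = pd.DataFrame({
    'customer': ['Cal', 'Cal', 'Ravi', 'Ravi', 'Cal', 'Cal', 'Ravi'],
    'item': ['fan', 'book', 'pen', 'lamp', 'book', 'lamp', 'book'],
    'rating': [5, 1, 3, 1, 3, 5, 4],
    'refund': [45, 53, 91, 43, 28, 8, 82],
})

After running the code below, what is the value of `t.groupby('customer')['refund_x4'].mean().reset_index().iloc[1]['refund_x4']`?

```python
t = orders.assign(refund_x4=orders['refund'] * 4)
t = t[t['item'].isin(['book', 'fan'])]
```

add column refund_x4 = orders['refund'] * 4:
  customer  item  rating  refund  refund_x4
0      Cal   fan       5      45        180
1      Cal  book       1      53        212
2     Ravi   pen       3      91        364
3     Ravi  lamp       1      43        172
4      Cal  book       3      28        112
5      Cal  lamp       5       8         32
6     Ravi  book       4      82        328
filter rows where item in ['book', 'fan']:
  customer  item  rating  refund  refund_x4
0      Cal   fan       5      45        180
1      Cal  book       1      53        212
4      Cal  book       3      28        112
6     Ravi  book       4      82        328
group by customer, mean of refund_x4:
customer
Cal     168.0
Ravi    328.0
Name: refund_x4, dtype: float64
reset_index():
  customer  refund_x4
0      Cal      168.0
1     Ravi      328.0

328.0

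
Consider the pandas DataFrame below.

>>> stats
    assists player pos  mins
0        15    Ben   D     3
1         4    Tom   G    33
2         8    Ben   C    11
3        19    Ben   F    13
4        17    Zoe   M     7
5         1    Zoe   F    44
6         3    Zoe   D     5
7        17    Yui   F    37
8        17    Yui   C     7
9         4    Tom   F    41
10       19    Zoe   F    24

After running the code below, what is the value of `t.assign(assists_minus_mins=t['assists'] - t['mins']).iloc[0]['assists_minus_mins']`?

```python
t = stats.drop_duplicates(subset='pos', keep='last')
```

-29

drop duplicate pos (keep=last):
    assists player pos  mins
1         4    Tom   G    33
4        17    Zoe   M     7
6         3    Zoe   D     5
8        17    Yui   C     7
10       19    Zoe   F    24
add column assists_minus_mins = t['assists'] - t['mins']:
    assists player pos  mins  assists_minus_mins
1         4    Tom   G    33                 -29
4        17    Zoe   M     7                  10
6         3    Zoe   D     5                  -2
8        17    Yui   C     7                  10
10       19    Zoe   F    24                  -5
Hence -29.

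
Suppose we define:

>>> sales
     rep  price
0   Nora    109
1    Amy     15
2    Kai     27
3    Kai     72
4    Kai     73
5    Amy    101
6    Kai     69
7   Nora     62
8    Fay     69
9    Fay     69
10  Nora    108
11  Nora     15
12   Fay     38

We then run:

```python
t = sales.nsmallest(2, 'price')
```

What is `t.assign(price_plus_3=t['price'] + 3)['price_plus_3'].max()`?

take 2 rows with smallest price:
     rep  price
1    Amy     15
11  Nora     15
add column price_plus_3 = t['price'] + 3:
     rep  price  price_plus_3
1    Amy     15            18
11  Nora     15            18

18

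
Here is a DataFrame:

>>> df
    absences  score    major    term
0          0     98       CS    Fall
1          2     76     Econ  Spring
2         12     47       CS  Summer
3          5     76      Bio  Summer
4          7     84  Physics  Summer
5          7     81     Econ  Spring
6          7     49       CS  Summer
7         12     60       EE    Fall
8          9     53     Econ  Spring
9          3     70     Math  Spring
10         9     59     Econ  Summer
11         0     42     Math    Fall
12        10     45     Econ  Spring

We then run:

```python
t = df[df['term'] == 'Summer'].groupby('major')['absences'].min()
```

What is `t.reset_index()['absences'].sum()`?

filter rows where term == 'Summer':
    absences  score    major    term
2         12     47       CS  Summer
3          5     76      Bio  Summer
4          7     84  Physics  Summer
6          7     49       CS  Summer
10         9     59     Econ  Summer
group by major, min of absences:
major
Bio        5
CS         7
Econ       9
Physics    7
Name: absences, dtype: int64
reset_index():
     major  absences
0      Bio         5
1       CS         7
2     Econ         9
3  Physics         7
Hence 28.

28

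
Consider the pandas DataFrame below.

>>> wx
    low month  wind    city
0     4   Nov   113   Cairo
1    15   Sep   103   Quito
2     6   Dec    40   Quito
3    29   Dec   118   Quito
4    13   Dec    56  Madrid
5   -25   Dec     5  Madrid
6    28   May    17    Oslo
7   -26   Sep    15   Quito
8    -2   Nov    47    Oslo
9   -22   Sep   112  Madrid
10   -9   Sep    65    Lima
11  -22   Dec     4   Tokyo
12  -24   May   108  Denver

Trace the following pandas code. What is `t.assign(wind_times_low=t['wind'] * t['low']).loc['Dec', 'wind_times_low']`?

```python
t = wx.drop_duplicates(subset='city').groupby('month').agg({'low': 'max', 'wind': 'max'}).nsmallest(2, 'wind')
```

drop duplicate city (keep=first):
    low month  wind    city
0     4   Nov   113   Cairo
1    15   Sep   103   Quito
4    13   Dec    56  Madrid
6    28   May    17    Oslo
10   -9   Sep    65    Lima
11  -22   Dec     4   Tokyo
12  -24   May   108  Denver
group by month: max(low), max(wind):
       low  wind
month           
Dec     13    56
May     28   108
Nov      4   113
Sep     15   103
take 2 rows with smallest wind:
       low  wind
month           
Dec     13    56
Sep     15   103
add column wind_times_low = t['wind'] * t['low']:
       low  wind  wind_times_low
month                           
Dec     13    56             728
Sep     15   103            1545
Taking the value at row 'Dec', column 'wind_times_low' gives 728.

728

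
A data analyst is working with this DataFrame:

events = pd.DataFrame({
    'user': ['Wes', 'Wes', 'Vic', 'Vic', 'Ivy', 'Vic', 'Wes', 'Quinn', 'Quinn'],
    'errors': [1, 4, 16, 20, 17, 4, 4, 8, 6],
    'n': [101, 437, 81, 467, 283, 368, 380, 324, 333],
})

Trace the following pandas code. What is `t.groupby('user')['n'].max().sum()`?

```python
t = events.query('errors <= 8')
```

1138

filter rows where errors <= 8:
    user  errors    n
0    Wes       1  101
1    Wes       4  437
5    Vic       4  368
6    Wes       4  380
7  Quinn       8  324
8  Quinn       6  333
group by user, max of n:
user
Quinn    333
Vic      368
Wes      437
Name: n, dtype: int64
Finally, sum of the resulting series = 1138.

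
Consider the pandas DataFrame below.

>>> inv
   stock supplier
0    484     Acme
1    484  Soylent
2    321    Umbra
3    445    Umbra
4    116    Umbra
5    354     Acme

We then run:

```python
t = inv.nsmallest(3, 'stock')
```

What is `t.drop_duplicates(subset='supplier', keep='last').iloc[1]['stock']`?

take 3 rows with smallest stock:
   stock supplier
4    116    Umbra
2    321    Umbra
5    354     Acme
drop duplicate supplier (keep=last):
   stock supplier
2    321    Umbra
5    354     Acme
So iloc[1]['stock'] = 354.

354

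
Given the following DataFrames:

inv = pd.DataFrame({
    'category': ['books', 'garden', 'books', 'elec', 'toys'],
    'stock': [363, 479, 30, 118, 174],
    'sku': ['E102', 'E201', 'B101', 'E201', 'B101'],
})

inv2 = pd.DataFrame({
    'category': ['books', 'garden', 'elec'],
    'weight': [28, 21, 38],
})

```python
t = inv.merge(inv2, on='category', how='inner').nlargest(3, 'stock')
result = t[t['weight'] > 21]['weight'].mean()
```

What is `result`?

33.0

merge on 'category' (how='inner') → 4 rows:
  category  stock   sku  weight
0    books    363  E102      28
1   garden    479  E201      21
2    books     30  B101      28
3     elec    118  E201      38
take 3 rows with largest stock:
  category  stock   sku  weight
1   garden    479  E201      21
0    books    363  E102      28
3     elec    118  E201      38
filter rows where weight > 21:
  category  stock   sku  weight
0    books    363  E102      28
3     elec    118  E201      38
Taking the mean of column 'weight' gives 33.0.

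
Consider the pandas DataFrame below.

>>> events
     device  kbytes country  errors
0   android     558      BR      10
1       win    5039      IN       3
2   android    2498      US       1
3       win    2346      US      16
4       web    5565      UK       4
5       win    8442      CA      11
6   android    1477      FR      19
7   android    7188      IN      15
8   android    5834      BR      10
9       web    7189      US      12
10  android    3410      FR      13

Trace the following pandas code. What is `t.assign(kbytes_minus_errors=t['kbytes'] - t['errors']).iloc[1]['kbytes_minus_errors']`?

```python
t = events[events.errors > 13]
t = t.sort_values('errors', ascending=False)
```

2330

filter rows where errors > 13:
    device  kbytes country  errors
3      win    2346      US      16
6  android    1477      FR      19
7  android    7188      IN      15
sort by errors descending:
    device  kbytes country  errors
6  android    1477      FR      19
3      win    2346      US      16
7  android    7188      IN      15
add column kbytes_minus_errors = t['kbytes'] - t['errors']:
    device  kbytes country  errors  kbytes_minus_errors
6  android    1477      FR      19                 1458
3      win    2346      US      16                 2330
7  android    7188      IN      15                 7173
The value at position 1, column 'kbytes_minus_errors' is 2330.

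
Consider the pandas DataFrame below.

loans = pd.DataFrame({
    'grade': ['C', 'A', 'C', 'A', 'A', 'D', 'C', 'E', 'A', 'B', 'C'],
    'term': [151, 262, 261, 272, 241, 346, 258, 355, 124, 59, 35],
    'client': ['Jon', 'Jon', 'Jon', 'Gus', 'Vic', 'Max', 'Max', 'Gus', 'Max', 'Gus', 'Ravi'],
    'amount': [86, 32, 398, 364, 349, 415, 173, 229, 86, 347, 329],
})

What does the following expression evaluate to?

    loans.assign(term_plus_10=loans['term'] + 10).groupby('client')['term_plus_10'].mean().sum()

add column term_plus_10 = loans['term'] + 10:
   grade  term client  amount  term_plus_10
0      C   151    Jon      86           161
1      A   262    Jon      32           272
2      C   261    Jon     398           271
3      A   272    Gus     364           282
4      A   241    Vic     349           251
5      D   346    Max     415           356
6      C   258    Max     173           268
7      E   355    Gus     229           365
8      A   124    Max      86           134
9      B    59    Gus     347            69
10     C    35   Ravi     329            45
group by client, mean of term_plus_10:
client
Gus     238.666667
Jon     234.666667
Max     252.666667
Ravi     45.000000
Vic     251.000000
Name: term_plus_10, dtype: float64
Reading off the sum of the resulting series, we get 1022.0.

1022.0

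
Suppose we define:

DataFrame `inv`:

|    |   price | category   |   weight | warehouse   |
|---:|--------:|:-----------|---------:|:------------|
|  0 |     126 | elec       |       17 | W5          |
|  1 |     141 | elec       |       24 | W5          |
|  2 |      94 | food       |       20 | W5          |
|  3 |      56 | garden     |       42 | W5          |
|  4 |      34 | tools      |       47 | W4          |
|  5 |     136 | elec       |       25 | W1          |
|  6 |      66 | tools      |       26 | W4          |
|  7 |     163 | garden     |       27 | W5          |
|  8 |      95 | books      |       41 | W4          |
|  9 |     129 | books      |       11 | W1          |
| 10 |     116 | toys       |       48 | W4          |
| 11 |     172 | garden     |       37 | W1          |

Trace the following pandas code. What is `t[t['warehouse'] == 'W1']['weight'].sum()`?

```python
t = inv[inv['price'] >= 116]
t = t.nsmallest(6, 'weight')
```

filter rows where price >= 116:
    price category  weight warehouse
0     126     elec      17        W5
1     141     elec      24        W5
5     136     elec      25        W1
7     163   garden      27        W5
9     129    books      11        W1
10    116     toys      48        W4
11    172   garden      37        W1
take 6 rows with smallest weight:
    price category  weight warehouse
9     129    books      11        W1
0     126     elec      17        W5
1     141     elec      24        W5
5     136     elec      25        W1
7     163   garden      27        W5
11    172   garden      37        W1
filter rows where warehouse == 'W1':
    price category  weight warehouse
9     129    books      11        W1
5     136     elec      25        W1
11    172   garden      37        W1
Reading off the sum of column 'weight', we get 73.

73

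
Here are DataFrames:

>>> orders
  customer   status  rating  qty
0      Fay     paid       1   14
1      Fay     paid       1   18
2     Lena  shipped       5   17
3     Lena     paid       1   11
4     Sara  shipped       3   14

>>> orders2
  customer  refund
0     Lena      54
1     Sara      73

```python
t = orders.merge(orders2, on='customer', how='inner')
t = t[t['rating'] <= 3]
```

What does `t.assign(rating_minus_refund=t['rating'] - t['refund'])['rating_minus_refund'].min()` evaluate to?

-70

merge on 'customer' (how='inner') → 3 rows:
  customer   status  rating  qty  refund
0     Lena  shipped       5   17      54
1     Lena     paid       1   11      54
2     Sara  shipped       3   14      73
filter rows where rating <= 3:
  customer   status  rating  qty  refund
1     Lena     paid       1   11      54
2     Sara  shipped       3   14      73
add column rating_minus_refund = t['rating'] - t['refund']:
  customer   status  rating  qty  refund  rating_minus_refund
1     Lena     paid       1   11      54                  -53
2     Sara  shipped       3   14      73                  -70
Finally, min of column 'rating_minus_refund' = -70.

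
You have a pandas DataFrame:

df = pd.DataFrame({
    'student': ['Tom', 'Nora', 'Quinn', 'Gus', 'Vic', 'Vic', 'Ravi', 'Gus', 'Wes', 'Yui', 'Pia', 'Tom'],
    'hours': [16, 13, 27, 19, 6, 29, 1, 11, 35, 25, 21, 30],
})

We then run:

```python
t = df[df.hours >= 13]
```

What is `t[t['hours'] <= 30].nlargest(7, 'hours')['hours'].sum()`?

filter rows where hours >= 13:
   student  hours
0      Tom     16
1     Nora     13
2    Quinn     27
3      Gus     19
5      Vic     29
8      Wes     35
9      Yui     25
10     Pia     21
11     Tom     30
filter rows where hours <= 30:
   student  hours
0      Tom     16
1     Nora     13
2    Quinn     27
3      Gus     19
5      Vic     29
9      Yui     25
10     Pia     21
11     Tom     30
take 7 rows with largest hours:
   student  hours
11     Tom     30
5      Vic     29
2    Quinn     27
9      Yui     25
10     Pia     21
3      Gus     19
0      Tom     16
Reading off the sum of column 'hours', we get 167.

167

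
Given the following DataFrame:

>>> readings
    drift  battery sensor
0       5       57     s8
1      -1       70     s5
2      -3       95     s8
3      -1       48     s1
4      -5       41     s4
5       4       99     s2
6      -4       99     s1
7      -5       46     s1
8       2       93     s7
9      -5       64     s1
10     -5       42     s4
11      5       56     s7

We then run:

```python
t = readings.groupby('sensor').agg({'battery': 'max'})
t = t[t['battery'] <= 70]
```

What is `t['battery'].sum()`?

112

group by sensor, max of battery:
        battery
sensor         
s1           99
s2           99
s4           42
s5           70
s7           93
s8           95
filter rows where battery <= 70:
        battery
sensor         
s4           42
s5           70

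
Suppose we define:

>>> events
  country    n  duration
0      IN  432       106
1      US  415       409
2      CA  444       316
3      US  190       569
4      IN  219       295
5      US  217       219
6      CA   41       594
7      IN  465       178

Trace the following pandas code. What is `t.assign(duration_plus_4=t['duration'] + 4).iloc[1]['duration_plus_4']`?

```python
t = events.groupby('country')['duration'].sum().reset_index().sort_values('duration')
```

914

group by country, sum of duration:
country
CA     910
IN     579
US    1197
Name: duration, dtype: int64
reset_index():
  country  duration
0      CA       910
1      IN       579
2      US      1197
sort by duration:
  country  duration
1      IN       579
0      CA       910
2      US      1197
add column duration_plus_4 = t['duration'] + 4:
  country  duration  duration_plus_4
1      IN       579              583
0      CA       910              914
2      US      1197             1201
So iloc[1]['duration_plus_4'] = 914.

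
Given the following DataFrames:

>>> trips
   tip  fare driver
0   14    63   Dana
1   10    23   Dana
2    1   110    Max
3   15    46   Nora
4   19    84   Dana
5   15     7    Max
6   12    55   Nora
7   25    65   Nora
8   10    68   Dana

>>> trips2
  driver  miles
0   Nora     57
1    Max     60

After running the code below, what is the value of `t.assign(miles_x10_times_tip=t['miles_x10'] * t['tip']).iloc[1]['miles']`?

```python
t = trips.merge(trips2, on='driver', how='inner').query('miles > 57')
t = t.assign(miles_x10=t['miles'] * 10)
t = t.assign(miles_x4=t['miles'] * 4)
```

60

merge on 'driver' (how='inner') → 5 rows:
   tip  fare driver  miles
0    1   110    Max     60
1   15    46   Nora     57
2   15     7    Max     60
3   12    55   Nora     57
4   25    65   Nora     57
filter rows where miles > 57:
   tip  fare driver  miles
0    1   110    Max     60
2   15     7    Max     60
add column miles_x10 = t['miles'] * 10:
   tip  fare driver  miles  miles_x10
0    1   110    Max     60        600
2   15     7    Max     60        600
add column miles_x4 = t['miles'] * 4:
   tip  fare driver  miles  miles_x10  miles_x4
0    1   110    Max     60        600       240
2   15     7    Max     60        600       240
add column miles_x10_times_tip = t['miles_x10'] * t['tip']:
   tip  fare driver  miles  miles_x10  miles_x4  miles_x10_times_tip
0    1   110    Max     60        600       240                  600
2   15     7    Max     60        600       240                 9000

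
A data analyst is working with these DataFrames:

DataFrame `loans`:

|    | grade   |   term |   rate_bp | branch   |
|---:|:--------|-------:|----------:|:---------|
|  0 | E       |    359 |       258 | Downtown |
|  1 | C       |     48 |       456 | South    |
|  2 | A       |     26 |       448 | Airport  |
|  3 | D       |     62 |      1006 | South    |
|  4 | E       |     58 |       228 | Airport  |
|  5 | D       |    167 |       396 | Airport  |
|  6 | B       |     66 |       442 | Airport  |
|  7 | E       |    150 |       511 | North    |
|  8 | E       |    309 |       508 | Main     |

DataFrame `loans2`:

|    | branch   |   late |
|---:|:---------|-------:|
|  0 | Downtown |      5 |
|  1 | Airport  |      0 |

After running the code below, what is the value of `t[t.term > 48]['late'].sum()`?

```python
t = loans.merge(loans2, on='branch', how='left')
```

5.0

merge on 'branch' (how='left') → 9 rows:
  grade  term  rate_bp    branch  late
0     E   359      258  Downtown   5.0
1     C    48      456     South   NaN
2     A    26      448   Airport   0.0
3     D    62     1006     South   NaN
4     E    58      228   Airport   0.0
5     D   167      396   Airport   0.0
6     B    66      442   Airport   0.0
7     E   150      511     North   NaN
8     E   309      508      Main   NaN
filter rows where term > 48:
  grade  term  rate_bp    branch  late
0     E   359      258  Downtown   5.0
3     D    62     1006     South   NaN
4     E    58      228   Airport   0.0
5     D   167      396   Airport   0.0
6     B    66      442   Airport   0.0
7     E   150      511     North   NaN
8     E   309      508      Main   NaN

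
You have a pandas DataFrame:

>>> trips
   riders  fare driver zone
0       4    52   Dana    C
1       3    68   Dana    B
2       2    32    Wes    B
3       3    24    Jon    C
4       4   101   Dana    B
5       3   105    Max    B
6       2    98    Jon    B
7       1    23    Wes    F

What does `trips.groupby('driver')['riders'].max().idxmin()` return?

Wes

group by driver, max of riders:
driver
Dana    4
Jon     3
Max     3
Wes     2
Name: riders, dtype: int64
label with the smallest value → Wes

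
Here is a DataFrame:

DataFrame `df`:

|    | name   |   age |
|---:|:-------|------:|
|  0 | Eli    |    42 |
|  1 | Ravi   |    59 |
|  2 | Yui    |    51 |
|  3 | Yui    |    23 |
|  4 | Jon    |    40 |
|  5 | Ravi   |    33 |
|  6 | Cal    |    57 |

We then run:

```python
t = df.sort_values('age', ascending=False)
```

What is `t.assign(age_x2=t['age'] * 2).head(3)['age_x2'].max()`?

118

sort by age descending:
   name  age
1  Ravi   59
6   Cal   57
2   Yui   51
0   Eli   42
4   Jon   40
5  Ravi   33
3   Yui   23
add column age_x2 = t['age'] * 2:
   name  age  age_x2
1  Ravi   59     118
6   Cal   57     114
2   Yui   51     102
0   Eli   42      84
4   Jon   40      80
5  Ravi   33      66
3   Yui   23      46
take first 3 rows:
   name  age  age_x2
1  Ravi   59     118
6   Cal   57     114
2   Yui   51     102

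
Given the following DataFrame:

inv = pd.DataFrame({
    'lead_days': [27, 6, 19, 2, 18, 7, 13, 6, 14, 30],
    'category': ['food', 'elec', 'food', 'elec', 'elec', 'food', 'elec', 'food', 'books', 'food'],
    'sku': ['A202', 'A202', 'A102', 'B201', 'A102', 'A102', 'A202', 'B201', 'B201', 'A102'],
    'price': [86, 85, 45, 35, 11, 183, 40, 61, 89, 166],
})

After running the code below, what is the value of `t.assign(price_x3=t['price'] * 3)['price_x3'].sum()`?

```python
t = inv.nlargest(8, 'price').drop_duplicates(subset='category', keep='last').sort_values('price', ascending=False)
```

522

take 8 rows with largest price:
   lead_days category   sku  price
5          7     food  A102    183
9         30     food  A102    166
8         14    books  B201     89
0         27     food  A202     86
1          6     elec  A202     85
7          6     food  B201     61
2         19     food  A102     45
6         13     elec  A202     40
drop duplicate category (keep=last):
   lead_days category   sku  price
8         14    books  B201     89
2         19     food  A102     45
6         13     elec  A202     40
sort by price descending:
   lead_days category   sku  price
8         14    books  B201     89
2         19     food  A102     45
6         13     elec  A202     40
add column price_x3 = t['price'] * 3:
   lead_days category   sku  price  price_x3
8         14    books  B201     89       267
2         19     food  A102     45       135
6         13     elec  A202     40       120
So sum() = 522.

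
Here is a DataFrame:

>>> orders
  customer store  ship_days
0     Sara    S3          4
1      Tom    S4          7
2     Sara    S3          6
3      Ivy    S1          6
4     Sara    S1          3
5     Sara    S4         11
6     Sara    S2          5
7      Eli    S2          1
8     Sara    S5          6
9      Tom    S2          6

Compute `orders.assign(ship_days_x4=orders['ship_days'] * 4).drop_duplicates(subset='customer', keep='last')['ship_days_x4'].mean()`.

19.0

add column ship_days_x4 = orders['ship_days'] * 4:
  customer store  ship_days  ship_days_x4
0     Sara    S3          4            16
1      Tom    S4          7            28
2     Sara    S3          6            24
3      Ivy    S1          6            24
4     Sara    S1          3            12
5     Sara    S4         11            44
6     Sara    S2          5            20
7      Eli    S2          1             4
8     Sara    S5          6            24
9      Tom    S2          6            24
drop duplicate customer (keep=last):
  customer store  ship_days  ship_days_x4
3      Ivy    S1          6            24
7      Eli    S2          1             4
8     Sara    S5          6            24
9      Tom    S2          6            24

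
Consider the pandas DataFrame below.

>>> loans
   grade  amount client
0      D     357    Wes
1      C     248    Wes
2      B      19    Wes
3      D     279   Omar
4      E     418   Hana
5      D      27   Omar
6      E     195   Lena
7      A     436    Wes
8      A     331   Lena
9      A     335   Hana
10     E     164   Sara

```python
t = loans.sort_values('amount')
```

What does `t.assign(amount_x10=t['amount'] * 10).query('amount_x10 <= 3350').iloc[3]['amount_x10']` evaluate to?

sort by amount:
   grade  amount client
2      B      19    Wes
5      D      27   Omar
10     E     164   Sara
6      E     195   Lena
1      C     248    Wes
3      D     279   Omar
8      A     331   Lena
9      A     335   Hana
0      D     357    Wes
4      E     418   Hana
7      A     436    Wes
add column amount_x10 = t['amount'] * 10:
   grade  amount client  amount_x10
2      B      19    Wes         190
5      D      27   Omar         270
10     E     164   Sara        1640
6      E     195   Lena        1950
1      C     248    Wes        2480
3      D     279   Omar        2790
8      A     331   Lena        3310
9      A     335   Hana        3350
0      D     357    Wes        3570
4      E     418   Hana        4180
7      A     436    Wes        4360
filter rows where amount_x10 <= 3350:
   grade  amount client  amount_x10
2      B      19    Wes         190
5      D      27   Omar         270
10     E     164   Sara        1640
6      E     195   Lena        1950
1      C     248    Wes        2480
3      D     279   Omar        2790
8      A     331   Lena        3310
9      A     335   Hana        3350
Taking the value at position 3, column 'amount_x10' gives 1950.

1950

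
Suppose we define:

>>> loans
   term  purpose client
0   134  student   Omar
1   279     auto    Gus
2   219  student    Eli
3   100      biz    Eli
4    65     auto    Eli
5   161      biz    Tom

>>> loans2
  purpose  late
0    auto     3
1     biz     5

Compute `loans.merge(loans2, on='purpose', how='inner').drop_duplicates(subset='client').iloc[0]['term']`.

merge on 'purpose' (how='inner') → 4 rows:
   term purpose client  late
0   279    auto    Gus     3
1   100     biz    Eli     5
2    65    auto    Eli     3
3   161     biz    Tom     5
drop duplicate client (keep=first):
   term purpose client  late
0   279    auto    Gus     3
1   100     biz    Eli     5
3   161     biz    Tom     5
Reading off the value at position 0, column 'term', we get 279.

279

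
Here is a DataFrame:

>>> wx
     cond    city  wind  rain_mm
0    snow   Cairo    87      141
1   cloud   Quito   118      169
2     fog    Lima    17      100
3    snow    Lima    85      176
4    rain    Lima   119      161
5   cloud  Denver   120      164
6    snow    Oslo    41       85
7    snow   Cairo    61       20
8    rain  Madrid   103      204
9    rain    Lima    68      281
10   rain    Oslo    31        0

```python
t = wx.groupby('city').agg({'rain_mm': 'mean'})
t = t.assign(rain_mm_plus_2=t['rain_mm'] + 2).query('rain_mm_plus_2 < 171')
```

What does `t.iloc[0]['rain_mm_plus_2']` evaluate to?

82.5

group by city, mean of rain_mm:
        rain_mm
city           
Cairo      80.5
Denver    164.0
Lima      179.5
Madrid    204.0
Oslo       42.5
Quito     169.0
add column rain_mm_plus_2 = t['rain_mm'] + 2:
        rain_mm  rain_mm_plus_2
city                           
Cairo      80.5            82.5
Denver    164.0           166.0
Lima      179.5           181.5
Madrid    204.0           206.0
Oslo       42.5            44.5
Quito     169.0           171.0
filter rows where rain_mm_plus_2 < 171:
        rain_mm  rain_mm_plus_2
city                           
Cairo      80.5            82.5
Denver    164.0           166.0
Oslo       42.5            44.5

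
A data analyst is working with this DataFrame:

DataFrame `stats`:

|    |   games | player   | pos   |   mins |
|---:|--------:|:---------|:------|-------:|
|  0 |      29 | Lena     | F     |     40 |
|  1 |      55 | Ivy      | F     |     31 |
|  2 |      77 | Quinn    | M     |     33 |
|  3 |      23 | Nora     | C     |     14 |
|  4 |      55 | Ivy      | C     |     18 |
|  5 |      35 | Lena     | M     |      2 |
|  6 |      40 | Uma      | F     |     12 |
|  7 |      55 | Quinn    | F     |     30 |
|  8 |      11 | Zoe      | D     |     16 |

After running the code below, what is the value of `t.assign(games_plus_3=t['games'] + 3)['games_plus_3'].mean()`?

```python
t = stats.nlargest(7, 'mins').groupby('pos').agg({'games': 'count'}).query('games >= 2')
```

take 7 rows with largest mins:
   games player pos  mins
0     29   Lena   F    40
2     77  Quinn   M    33
1     55    Ivy   F    31
7     55  Quinn   F    30
4     55    Ivy   C    18
8     11    Zoe   D    16
3     23   Nora   C    14
group by pos, count of games:
     games
pos       
C        2
D        1
F        3
M        1
filter rows where games >= 2:
     games
pos       
C        2
F        3
add column games_plus_3 = t['games'] + 3:
     games  games_plus_3
pos                     
C        2             5
F        3             6
Reading off the mean of column 'games_plus_3', we get 5.5.

5.5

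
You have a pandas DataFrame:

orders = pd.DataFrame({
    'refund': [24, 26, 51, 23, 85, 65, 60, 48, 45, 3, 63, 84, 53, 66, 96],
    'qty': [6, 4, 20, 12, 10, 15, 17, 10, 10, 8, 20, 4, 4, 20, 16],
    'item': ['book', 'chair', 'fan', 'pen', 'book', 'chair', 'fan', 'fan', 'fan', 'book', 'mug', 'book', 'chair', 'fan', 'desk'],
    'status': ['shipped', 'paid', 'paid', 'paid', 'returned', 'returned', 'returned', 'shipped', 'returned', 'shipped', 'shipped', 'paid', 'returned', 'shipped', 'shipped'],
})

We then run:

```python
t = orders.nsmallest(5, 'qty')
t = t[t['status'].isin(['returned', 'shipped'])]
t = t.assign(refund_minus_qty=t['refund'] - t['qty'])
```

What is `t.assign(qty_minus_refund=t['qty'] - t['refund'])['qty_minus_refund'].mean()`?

-20.6666666667

take 5 rows with smallest qty:
    refund  qty   item    status
1       26    4  chair      paid
11      84    4   book      paid
12      53    4  chair  returned
0       24    6   book   shipped
9        3    8   book   shipped
filter rows where status in ['returned', 'shipped']:
    refund  qty   item    status
12      53    4  chair  returned
0       24    6   book   shipped
9        3    8   book   shipped
add column refund_minus_qty = t['refund'] - t['qty']:
    refund  qty   item    status  refund_minus_qty
12      53    4  chair  returned                49
0       24    6   book   shipped                18
9        3    8   book   shipped                -5
add column qty_minus_refund = t['qty'] - t['refund']:
    refund  qty   item    status  refund_minus_qty  qty_minus_refund
12      53    4  chair  returned                49               -49
0       24    6   book   shipped                18               -18
9        3    8   book   shipped                -5                 5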